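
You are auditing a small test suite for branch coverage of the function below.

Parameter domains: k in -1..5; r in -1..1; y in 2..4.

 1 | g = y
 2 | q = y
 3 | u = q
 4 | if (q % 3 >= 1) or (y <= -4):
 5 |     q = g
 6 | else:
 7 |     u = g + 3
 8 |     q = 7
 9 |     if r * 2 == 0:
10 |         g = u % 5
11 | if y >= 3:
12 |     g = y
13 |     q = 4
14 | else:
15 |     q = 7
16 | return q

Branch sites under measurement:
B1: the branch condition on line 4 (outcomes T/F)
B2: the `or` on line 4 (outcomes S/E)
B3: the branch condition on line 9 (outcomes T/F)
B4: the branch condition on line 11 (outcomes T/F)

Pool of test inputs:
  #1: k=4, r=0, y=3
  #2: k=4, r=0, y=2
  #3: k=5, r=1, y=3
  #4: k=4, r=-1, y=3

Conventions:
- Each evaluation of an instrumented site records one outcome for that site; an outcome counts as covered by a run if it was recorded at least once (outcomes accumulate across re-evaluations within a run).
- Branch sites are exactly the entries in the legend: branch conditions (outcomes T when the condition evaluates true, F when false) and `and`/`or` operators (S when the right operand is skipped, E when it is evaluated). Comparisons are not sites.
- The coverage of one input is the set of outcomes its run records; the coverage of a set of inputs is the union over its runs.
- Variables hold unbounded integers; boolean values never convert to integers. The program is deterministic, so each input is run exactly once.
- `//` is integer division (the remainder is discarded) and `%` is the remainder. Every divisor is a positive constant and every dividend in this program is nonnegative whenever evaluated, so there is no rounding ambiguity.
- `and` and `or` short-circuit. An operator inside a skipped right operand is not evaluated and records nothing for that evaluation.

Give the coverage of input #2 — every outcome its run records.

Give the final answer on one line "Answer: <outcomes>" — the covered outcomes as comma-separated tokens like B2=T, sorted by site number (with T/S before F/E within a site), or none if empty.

Tracing the run of input #2 (k=4, r=0, y=2):
  B2->S, B1->T, B4->F
as a set, this run covers: B1=T, B2=S, B4=F

Answer: B1=T, B2=S, B4=F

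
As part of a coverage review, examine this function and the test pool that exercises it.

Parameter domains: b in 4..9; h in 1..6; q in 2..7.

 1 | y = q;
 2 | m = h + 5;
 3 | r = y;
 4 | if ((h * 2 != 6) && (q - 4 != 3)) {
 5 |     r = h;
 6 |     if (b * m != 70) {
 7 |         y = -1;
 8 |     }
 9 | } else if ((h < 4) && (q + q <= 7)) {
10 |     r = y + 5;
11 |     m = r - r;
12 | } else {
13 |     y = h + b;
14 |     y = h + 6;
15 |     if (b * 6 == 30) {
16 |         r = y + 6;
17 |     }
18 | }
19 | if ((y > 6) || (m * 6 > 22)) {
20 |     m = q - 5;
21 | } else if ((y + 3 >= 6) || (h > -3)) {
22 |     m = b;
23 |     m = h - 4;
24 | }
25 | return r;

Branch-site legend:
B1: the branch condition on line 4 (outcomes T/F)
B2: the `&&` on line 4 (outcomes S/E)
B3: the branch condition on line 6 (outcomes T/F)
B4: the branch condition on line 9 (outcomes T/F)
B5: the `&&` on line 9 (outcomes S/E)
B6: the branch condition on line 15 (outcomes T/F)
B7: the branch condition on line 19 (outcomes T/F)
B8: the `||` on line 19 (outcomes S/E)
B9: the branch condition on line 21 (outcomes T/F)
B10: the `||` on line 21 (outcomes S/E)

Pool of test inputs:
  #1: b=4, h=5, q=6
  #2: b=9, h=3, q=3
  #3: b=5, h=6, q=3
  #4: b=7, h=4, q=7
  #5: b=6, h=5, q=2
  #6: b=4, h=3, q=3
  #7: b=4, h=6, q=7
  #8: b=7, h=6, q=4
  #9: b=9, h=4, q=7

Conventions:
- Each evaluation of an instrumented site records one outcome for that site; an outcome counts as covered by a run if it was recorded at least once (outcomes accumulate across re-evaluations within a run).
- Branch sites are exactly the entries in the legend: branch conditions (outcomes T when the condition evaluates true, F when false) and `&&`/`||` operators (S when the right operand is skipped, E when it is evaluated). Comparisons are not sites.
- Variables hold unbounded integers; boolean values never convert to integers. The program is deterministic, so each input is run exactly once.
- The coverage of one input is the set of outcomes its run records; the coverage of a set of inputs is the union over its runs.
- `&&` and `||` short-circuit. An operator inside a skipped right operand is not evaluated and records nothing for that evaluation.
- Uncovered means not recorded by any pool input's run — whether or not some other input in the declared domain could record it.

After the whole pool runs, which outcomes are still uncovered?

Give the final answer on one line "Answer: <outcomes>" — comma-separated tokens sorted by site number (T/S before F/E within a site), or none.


run #1 (b=4, h=5, q=6) runs B2->E, B1->T, B3->T, B8->E, B7->T; records B1=T, B2=E, B3=T, B7=T, B8=E
run #2 (b=9, h=3, q=3) runs B2->S, B1->F, B5->E, B4->T, B8->E, B7->F, B10->S, B9->T; records B1=F, B2=S, B4=T, B5=E, B7=F, B8=E, B9=T, B10=S
run #3 (b=5, h=6, q=3) runs B2->E, B1->T, B3->T, B8->E, B7->T; records B1=T, B2=E, B3=T, B7=T, B8=E
run #4 (b=7, h=4, q=7) runs B2->E, B1->F, B5->S, B4->F, B6->F, B8->S, B7->T; records B1=F, B2=E, B4=F, B5=S, B6=F, B7=T, B8=S
run #5 (b=6, h=5, q=2) runs B2->E, B1->T, B3->T, B8->E, B7->T; records B1=T, B2=E, B3=T, B7=T, B8=E
run #6 (b=4, h=3, q=3) runs B2->S, B1->F, B5->E, B4->T, B8->E, B7->F, B10->S, B9->T; records B1=F, B2=S, B4=T, B5=E, B7=F, B8=E, B9=T, B10=S
run #7 (b=4, h=6, q=7) runs B2->E, B1->F, B5->S, B4->F, B6->F, B8->S, B7->T; records B1=F, B2=E, B4=F, B5=S, B6=F, B7=T, B8=S
run #8 (b=7, h=6, q=4) runs B2->E, B1->T, B3->T, B8->E, B7->T; records B1=T, B2=E, B3=T, B7=T, B8=E
run #9 (b=9, h=4, q=7) runs B2->E, B1->F, B5->S, B4->F, B6->F, B8->S, B7->T; records B1=F, B2=E, B4=F, B5=S, B6=F, B7=T, B8=S
union over the pool: B1=T, B1=F, B2=S, B2=E, B3=T, B4=T, B4=F, B5=S, B5=E, B6=F, B7=T, B7=F, B8=S, B8=E, B9=T, B10=S
uncovered (4 of 20): B3=F, B6=T, B9=F, B10=E
Answer: B3=F, B6=T, B9=F, B10=E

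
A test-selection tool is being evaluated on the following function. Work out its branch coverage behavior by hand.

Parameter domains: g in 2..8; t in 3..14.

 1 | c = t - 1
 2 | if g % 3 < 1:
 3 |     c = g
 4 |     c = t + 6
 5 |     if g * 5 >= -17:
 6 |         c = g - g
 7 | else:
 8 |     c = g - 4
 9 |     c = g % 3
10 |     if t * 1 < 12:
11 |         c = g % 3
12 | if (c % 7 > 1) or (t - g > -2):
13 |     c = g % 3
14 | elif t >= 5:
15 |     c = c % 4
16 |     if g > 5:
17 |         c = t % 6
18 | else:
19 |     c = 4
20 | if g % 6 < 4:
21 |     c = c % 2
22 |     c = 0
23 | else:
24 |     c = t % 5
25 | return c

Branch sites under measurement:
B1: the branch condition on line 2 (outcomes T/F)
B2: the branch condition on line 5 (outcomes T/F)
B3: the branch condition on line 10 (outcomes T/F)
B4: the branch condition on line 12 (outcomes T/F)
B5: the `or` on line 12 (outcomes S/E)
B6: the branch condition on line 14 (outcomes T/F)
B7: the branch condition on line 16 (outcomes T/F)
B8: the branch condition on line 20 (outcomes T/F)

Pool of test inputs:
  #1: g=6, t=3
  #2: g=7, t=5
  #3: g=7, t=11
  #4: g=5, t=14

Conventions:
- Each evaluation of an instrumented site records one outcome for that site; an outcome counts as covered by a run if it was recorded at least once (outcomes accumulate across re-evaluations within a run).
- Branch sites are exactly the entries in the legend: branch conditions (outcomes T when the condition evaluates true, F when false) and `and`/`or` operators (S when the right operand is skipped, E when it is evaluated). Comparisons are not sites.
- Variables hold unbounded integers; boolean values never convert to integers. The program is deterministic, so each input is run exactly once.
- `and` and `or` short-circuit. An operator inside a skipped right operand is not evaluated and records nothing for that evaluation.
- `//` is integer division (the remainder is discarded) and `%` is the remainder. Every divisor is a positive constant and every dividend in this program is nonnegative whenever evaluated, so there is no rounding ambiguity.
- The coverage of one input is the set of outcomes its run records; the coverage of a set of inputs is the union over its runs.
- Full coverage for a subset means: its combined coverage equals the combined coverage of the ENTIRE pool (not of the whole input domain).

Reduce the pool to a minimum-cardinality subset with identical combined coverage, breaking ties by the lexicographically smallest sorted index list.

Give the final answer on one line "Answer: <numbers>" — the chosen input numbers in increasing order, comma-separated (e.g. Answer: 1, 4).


input #1 (g=6, t=3): events B1->T, B2->T, B5->E, B4->F, B6->F, B8->T; covers B1=T, B2=T, B4=F, B5=E, B6=F, B8=T
input #2 (g=7, t=5): events B1->F, B3->T, B5->E, B4->F, B6->T, B7->T, B8->T; covers B1=F, B3=T, B4=F, B5=E, B6=T, B7=T, B8=T
input #3 (g=7, t=11): events B1->F, B3->T, B5->E, B4->T, B8->T; covers B1=F, B3=T, B4=T, B5=E, B8=T
input #4 (g=5, t=14): events B1->F, B3->F, B5->S, B4->T, B8->F; covers B1=F, B3=F, B4=T, B5=S, B8=F
pool-wide coverage (14 outcomes): B1=T, B1=F, B2=T, B3=T, B3=F, B4=T, B4=F, B5=S, B5=E, B6=T, B6=F, B7=T, B8=T, B8=F
size 1 is not enough: best union over all size-1 subsets is 7/14
size 2 is not enough: best union over all size-2 subsets is 11/14
at size 3, {1, 2, 4} reaches all 14 outcomes; every lexicographically earlier size-3 subset fails
Answer: 1, 2, 4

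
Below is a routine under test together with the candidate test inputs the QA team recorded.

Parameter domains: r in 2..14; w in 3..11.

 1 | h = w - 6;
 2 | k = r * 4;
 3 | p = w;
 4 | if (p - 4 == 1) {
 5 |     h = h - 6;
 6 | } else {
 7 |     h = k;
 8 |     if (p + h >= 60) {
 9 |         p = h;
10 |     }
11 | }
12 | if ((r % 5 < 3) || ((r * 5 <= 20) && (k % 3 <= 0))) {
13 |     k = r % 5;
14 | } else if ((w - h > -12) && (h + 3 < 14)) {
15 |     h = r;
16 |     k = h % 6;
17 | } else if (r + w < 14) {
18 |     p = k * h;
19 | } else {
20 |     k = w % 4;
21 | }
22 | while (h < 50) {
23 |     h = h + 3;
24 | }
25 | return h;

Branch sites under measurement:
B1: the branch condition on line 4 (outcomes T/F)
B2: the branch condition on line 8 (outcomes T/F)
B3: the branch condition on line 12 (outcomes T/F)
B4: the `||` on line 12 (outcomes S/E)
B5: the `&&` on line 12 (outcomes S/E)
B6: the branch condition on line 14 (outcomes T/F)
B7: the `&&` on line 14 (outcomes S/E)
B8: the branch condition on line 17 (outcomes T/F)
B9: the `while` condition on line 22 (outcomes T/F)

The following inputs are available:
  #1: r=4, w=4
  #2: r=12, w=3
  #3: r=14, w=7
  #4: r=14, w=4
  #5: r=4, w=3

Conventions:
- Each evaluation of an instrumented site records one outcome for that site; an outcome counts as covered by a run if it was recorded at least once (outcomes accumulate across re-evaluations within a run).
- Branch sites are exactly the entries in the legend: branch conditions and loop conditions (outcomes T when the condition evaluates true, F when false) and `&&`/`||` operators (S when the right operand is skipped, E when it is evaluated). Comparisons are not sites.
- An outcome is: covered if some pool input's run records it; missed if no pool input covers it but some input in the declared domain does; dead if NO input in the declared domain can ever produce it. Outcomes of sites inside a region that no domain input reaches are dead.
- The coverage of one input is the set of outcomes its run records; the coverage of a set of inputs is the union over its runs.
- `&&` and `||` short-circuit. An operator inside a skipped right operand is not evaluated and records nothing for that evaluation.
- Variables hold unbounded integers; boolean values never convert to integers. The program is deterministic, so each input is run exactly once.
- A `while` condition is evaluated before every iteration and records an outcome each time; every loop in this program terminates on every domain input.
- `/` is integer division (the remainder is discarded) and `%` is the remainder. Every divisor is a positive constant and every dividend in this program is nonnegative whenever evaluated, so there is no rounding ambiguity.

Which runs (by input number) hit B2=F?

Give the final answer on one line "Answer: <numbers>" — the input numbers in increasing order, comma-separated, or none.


input #1 (r=4, w=4): produces B2=F
input #2 (r=12, w=3): produces B2=F
input #3 (r=14, w=7): does not produce B2=F
input #4 (r=14, w=4): does not produce B2=F
input #5 (r=4, w=3): produces B2=F
Answer: 1, 2, 5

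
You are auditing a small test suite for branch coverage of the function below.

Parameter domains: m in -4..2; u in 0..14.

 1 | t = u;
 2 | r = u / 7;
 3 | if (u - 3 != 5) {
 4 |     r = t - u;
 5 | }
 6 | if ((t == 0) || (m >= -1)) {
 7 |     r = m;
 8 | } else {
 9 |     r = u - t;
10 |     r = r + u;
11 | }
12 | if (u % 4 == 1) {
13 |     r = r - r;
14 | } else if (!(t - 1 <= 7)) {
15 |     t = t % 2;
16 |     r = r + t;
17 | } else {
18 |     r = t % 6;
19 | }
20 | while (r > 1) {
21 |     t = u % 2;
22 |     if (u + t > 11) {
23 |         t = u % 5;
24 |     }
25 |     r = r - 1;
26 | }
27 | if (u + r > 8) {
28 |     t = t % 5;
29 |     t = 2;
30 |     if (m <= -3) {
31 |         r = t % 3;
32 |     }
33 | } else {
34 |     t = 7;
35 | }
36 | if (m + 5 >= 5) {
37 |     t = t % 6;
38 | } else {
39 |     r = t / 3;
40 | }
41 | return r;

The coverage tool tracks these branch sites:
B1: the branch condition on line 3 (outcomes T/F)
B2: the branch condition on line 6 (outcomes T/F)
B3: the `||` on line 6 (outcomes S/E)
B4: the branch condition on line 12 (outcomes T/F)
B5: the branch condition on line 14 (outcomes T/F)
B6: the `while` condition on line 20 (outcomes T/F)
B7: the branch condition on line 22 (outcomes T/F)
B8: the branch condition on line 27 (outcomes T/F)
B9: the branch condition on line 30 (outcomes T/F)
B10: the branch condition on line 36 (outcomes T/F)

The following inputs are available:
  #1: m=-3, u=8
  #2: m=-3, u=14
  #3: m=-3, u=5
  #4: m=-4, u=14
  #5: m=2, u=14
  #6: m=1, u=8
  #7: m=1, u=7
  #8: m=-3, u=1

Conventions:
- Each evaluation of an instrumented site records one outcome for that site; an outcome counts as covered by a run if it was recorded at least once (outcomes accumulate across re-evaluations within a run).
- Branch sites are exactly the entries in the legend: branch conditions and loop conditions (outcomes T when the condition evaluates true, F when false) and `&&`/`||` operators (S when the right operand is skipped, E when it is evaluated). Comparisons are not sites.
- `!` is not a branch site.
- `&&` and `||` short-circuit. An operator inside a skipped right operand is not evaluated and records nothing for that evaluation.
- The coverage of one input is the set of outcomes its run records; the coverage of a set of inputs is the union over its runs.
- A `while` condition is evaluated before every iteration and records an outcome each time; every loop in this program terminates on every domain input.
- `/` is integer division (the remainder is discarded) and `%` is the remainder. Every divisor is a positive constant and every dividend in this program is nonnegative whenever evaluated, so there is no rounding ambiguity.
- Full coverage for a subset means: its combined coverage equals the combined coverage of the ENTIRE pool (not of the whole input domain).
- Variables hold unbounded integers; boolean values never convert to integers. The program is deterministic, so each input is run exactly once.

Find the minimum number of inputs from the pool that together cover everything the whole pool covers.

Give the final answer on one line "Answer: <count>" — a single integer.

#1 (m=-3, u=8) -> covered: B1=F, B2=F, B3=E, B4=F, B5=F, B6=T, B6=F, B7=F, B8=T, B9=T, B10=F
#2 (m=-3, u=14) -> covered: B1=T, B2=F, B3=E, B4=F, B5=T, B6=T, B6=F, B7=T, B8=T, B9=T, B10=F
#3 (m=-3, u=5) -> covered: B1=T, B2=F, B3=E, B4=T, B6=F, B8=F, B10=F
#4 (m=-4, u=14) -> covered: B1=T, B2=F, B3=E, B4=F, B5=T, B6=T, B6=F, B7=T, B8=T, B9=T, B10=F
#5 (m=2, u=14) -> covered: B1=T, B2=T, B3=E, B4=F, B5=T, B6=T, B6=F, B7=T, B8=T, B9=F, B10=T
#6 (m=1, u=8) -> covered: B1=F, B2=T, B3=E, B4=F, B5=F, B6=T, B6=F, B7=F, B8=T, B9=F, B10=T
#7 (m=1, u=7) -> covered: B1=T, B2=T, B3=E, B4=F, B5=F, B6=F, B8=F, B10=T
#8 (m=-3, u=1) -> covered: B1=T, B2=F, B3=E, B4=T, B6=F, B8=F, B10=F
pool-wide coverage (19 outcomes): B1=T, B1=F, B2=T, B2=F, B3=E, B4=T, B4=F, B5=T, B5=F, B6=T, B6=F, B7=T, B7=F, B8=T, B8=F, B9=T, B9=F, B10=T, B10=F
checked all size-1 subsets: none covers 19 outcomes (max 11/19)
checked all size-2 subsets: none covers 19 outcomes (max 17/19)
size 3: inputs {1, 3, 5} cover all 19 outcomes, and no lexicographically smaller subset of this size does

Answer: 3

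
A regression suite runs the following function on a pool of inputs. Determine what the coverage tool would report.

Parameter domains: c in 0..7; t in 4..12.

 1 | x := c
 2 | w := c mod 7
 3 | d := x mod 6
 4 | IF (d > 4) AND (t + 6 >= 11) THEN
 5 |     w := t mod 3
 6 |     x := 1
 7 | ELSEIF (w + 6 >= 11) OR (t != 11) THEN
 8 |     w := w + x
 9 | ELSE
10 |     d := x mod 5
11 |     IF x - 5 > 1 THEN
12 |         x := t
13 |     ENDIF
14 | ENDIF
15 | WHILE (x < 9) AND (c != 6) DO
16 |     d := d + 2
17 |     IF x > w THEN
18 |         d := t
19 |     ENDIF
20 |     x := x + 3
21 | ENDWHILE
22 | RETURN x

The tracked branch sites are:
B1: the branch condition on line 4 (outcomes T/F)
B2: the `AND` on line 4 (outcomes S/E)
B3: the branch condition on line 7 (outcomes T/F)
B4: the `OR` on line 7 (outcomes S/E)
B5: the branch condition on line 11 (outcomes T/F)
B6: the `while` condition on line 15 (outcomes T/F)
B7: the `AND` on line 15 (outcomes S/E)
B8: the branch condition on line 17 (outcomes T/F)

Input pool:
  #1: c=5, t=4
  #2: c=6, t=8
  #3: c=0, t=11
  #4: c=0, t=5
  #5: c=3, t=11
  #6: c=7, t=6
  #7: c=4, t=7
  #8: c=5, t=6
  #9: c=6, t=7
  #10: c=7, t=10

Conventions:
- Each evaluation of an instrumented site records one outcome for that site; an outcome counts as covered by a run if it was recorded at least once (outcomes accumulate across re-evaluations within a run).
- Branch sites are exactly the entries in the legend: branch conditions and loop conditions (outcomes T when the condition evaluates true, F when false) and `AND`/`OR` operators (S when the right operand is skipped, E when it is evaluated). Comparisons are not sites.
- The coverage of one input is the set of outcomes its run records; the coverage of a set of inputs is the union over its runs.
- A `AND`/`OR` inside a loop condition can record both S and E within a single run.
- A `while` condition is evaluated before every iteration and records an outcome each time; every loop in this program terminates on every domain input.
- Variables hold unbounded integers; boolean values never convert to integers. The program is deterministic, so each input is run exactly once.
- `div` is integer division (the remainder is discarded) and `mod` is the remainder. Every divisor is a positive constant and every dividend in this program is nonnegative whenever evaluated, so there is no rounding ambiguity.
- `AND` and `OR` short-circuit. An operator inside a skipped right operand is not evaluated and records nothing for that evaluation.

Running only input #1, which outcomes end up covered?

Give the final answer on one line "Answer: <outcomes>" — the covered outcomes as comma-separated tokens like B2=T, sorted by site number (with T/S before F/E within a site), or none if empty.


Tracing the run of input #1 (c=5, t=4):
  B2->E, B1->F, B4->S, B3->T, B7->E, B6->T, B8->F, B7->E, B6->T, B8->F
  B7->S, B6->F
collecting distinct outcomes: B1=F, B2=E, B3=T, B4=S, B6=T, B6=F, B7=S, B7=E, B8=F
Answer: B1=F, B2=E, B3=T, B4=S, B6=T, B6=F, B7=S, B7=E, B8=F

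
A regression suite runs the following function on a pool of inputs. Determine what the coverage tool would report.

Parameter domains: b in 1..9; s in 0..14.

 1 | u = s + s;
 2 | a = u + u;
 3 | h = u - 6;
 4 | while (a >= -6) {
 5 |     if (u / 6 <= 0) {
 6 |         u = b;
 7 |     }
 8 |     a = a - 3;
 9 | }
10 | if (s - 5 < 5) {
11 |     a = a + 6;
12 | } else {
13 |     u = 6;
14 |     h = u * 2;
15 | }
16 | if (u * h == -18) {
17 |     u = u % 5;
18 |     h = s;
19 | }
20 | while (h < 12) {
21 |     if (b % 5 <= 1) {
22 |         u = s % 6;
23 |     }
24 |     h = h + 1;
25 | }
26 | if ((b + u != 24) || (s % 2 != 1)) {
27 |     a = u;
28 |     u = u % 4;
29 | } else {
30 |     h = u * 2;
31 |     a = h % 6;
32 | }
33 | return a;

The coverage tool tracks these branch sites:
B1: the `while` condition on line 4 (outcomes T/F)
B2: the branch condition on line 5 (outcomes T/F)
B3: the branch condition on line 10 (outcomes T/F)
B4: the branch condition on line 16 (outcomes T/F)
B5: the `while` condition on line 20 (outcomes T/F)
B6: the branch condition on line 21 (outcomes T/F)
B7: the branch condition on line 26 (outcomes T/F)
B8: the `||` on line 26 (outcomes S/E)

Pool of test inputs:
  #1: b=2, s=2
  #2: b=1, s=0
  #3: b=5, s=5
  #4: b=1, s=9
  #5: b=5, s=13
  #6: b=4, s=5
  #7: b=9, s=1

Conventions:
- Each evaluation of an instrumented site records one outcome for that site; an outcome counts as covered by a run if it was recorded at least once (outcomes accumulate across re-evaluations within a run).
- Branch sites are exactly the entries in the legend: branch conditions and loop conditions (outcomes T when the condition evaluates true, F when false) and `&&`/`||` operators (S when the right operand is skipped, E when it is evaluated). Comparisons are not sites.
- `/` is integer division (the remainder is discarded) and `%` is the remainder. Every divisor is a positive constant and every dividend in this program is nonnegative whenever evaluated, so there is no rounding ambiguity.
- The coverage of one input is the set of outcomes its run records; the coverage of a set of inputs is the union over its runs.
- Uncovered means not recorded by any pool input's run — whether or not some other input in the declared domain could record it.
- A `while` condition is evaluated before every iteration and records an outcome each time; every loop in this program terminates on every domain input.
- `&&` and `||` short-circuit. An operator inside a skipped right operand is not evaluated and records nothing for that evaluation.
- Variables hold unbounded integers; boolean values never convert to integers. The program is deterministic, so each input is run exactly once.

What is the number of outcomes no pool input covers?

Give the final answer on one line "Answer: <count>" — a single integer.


run #1 (b=2, s=2) records B1=T, B1=F, B2=T, B3=T, B4=F, B5=T, B5=F, B6=F, B7=T, B8=S
run #2 (b=1, s=0) records B1=T, B1=F, B2=T, B3=T, B4=F, B5=T, B5=F, B6=T, B7=T, B8=S
run #3 (b=5, s=5) records B1=T, B1=F, B2=F, B3=T, B4=F, B5=T, B5=F, B6=T, B7=T, B8=S
run #4 (b=1, s=9) records B1=T, B1=F, B2=F, B3=T, B4=F, B5=F, B7=T, B8=S
run #5 (b=5, s=13) records B1=T, B1=F, B2=F, B3=F, B4=F, B5=F, B7=T, B8=S
run #6 (b=4, s=5) records B1=T, B1=F, B2=F, B3=T, B4=F, B5=T, B5=F, B6=F, B7=T, B8=S
run #7 (b=9, s=1) records B1=T, B1=F, B2=T, B2=F, B3=T, B4=F, B5=T, B5=F, B6=F, B7=T, B8=S
union over the pool: B1=T, B1=F, B2=T, B2=F, B3=T, B3=F, B4=F, B5=T, B5=F, B6=T, B6=F, B7=T, B8=S
uncovered (3 of 16): B4=T, B7=F, B8=E
Answer: 3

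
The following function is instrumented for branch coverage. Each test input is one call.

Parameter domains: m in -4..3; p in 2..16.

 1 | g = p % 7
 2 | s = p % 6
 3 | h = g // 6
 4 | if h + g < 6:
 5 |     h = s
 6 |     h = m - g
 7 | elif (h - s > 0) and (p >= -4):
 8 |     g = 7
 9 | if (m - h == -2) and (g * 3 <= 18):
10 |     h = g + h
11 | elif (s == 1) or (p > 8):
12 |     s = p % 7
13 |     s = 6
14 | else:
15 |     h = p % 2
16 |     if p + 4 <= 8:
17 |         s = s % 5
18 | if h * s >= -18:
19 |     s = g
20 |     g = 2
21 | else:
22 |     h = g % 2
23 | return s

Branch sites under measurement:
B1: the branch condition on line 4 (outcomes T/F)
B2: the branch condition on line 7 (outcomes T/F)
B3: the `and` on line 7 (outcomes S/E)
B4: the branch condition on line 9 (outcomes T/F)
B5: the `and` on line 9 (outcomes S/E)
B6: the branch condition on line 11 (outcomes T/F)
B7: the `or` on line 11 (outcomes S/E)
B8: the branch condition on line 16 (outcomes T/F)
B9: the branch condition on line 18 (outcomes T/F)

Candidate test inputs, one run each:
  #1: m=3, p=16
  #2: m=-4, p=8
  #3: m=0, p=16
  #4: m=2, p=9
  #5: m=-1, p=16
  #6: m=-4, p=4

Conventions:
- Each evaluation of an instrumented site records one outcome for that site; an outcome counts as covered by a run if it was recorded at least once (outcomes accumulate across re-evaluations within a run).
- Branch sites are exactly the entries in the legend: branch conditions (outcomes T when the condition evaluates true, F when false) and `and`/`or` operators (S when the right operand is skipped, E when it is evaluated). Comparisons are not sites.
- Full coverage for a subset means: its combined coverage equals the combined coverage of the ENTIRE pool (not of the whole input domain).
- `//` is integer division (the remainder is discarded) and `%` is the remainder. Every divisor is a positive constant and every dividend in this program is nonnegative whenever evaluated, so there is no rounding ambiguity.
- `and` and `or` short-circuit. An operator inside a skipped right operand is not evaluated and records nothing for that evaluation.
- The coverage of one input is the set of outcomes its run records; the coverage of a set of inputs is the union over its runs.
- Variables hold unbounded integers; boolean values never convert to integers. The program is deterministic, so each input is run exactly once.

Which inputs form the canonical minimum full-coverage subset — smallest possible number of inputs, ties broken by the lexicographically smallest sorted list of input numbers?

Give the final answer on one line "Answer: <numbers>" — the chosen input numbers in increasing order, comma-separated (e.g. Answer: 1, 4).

input #1 (m=3, p=16): events B1->T, B5->S, B4->F, B7->E, B6->T, B9->T; covers B1=T, B4=F, B5=S, B6=T, B7=E, B9=T
input #2 (m=-4, p=8): events B1->T, B5->S, B4->F, B7->E, B6->F, B8->F, B9->T; covers B1=T, B4=F, B5=S, B6=F, B7=E, B8=F, B9=T
input #3 (m=0, p=16): events B1->T, B5->S, B4->F, B7->E, B6->T, B9->T; covers B1=T, B4=F, B5=S, B6=T, B7=E, B9=T
input #4 (m=2, p=9): events B1->T, B5->S, B4->F, B7->E, B6->T, B9->T; covers B1=T, B4=F, B5=S, B6=T, B7=E, B9=T
input #5 (m=-1, p=16): events B1->T, B5->S, B4->F, B7->E, B6->T, B9->T; covers B1=T, B4=F, B5=S, B6=T, B7=E, B9=T
input #6 (m=-4, p=4): events B1->T, B5->S, B4->F, B7->E, B6->F, B8->T, B9->T; covers B1=T, B4=F, B5=S, B6=F, B7=E, B8=T, B9=T
union over all inputs: B1=T, B4=F, B5=S, B6=T, B6=F, B7=E, B8=T, B8=F, B9=T (9 outcomes)
checked all size-1 subsets: none covers 9 outcomes (max 7/9)
checked all size-2 subsets: none covers 9 outcomes (max 8/9)
the canonical winner is {1, 2, 6}: size 3, full 9-outcome coverage, earliest index list among size-3 covers

Answer: 1, 2, 6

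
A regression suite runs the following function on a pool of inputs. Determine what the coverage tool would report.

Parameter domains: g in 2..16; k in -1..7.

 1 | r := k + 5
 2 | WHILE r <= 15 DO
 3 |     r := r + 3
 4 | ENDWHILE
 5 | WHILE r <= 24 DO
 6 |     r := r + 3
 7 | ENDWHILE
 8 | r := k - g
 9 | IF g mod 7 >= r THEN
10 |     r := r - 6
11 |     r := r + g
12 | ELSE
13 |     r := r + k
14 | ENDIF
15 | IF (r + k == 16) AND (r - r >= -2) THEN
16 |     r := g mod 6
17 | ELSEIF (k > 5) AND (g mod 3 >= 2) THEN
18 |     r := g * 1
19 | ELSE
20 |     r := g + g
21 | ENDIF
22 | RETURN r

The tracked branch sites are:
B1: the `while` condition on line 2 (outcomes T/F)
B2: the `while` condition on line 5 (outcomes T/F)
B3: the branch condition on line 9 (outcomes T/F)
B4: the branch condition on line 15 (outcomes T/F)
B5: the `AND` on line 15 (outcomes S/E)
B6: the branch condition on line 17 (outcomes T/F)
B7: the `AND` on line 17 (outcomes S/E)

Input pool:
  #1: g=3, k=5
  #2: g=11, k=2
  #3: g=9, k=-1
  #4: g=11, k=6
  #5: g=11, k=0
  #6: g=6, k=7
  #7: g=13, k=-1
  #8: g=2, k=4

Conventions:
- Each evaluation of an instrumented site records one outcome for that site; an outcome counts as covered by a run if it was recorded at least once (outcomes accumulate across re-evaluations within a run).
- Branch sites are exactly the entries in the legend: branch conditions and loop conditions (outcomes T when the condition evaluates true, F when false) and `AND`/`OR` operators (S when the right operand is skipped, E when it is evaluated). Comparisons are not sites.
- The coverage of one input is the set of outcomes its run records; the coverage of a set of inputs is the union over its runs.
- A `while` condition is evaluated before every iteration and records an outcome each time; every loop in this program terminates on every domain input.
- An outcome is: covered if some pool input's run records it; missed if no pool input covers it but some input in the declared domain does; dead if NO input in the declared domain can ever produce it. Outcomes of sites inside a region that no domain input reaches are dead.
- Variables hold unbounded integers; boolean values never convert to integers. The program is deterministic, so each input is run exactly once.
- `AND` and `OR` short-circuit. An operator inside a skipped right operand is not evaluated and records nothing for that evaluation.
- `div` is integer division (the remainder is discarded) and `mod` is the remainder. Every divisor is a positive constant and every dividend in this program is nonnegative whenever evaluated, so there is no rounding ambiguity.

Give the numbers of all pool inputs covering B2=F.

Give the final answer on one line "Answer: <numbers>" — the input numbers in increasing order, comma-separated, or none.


input #1 (g=3, k=5): covers B2=F
input #2 (g=11, k=2): covers B2=F
input #3 (g=9, k=-1): covers B2=F
input #4 (g=11, k=6): covers B2=F
input #5 (g=11, k=0): covers B2=F
input #6 (g=6, k=7): covers B2=F
input #7 (g=13, k=-1): covers B2=F
input #8 (g=2, k=4): covers B2=F
Answer: 1, 2, 3, 4, 5, 6, 7, 8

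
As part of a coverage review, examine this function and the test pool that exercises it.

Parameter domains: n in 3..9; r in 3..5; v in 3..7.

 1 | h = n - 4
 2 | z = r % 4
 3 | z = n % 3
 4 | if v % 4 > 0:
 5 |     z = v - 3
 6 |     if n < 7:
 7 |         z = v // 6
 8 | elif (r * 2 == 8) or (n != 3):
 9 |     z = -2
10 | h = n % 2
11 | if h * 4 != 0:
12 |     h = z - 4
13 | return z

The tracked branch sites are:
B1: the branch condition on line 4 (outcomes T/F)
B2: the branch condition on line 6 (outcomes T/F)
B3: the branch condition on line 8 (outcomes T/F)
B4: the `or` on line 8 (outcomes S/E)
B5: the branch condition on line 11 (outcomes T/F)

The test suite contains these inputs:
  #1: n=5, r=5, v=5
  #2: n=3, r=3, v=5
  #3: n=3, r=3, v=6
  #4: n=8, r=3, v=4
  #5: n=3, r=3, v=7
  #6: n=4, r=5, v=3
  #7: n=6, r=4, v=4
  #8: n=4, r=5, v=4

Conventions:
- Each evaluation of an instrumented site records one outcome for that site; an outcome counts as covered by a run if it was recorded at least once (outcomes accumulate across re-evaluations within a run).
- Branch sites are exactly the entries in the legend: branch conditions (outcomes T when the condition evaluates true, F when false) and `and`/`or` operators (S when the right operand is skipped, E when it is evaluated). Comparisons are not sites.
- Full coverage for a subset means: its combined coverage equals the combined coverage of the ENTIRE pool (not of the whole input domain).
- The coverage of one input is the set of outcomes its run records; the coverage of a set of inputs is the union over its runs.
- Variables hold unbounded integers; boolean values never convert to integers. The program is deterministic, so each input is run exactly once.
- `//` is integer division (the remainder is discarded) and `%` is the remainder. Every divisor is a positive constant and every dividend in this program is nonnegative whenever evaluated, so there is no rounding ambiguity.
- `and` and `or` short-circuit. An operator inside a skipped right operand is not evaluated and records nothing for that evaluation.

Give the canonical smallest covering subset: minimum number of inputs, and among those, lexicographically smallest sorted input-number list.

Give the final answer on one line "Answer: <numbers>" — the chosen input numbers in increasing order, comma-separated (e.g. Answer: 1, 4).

input #1, n=5, r=5, v=5: events B1->T, B2->T, B5->T; outcomes B1=T, B2=T, B5=T
input #2, n=3, r=3, v=5: events B1->T, B2->T, B5->T; outcomes B1=T, B2=T, B5=T
input #3, n=3, r=3, v=6: events B1->T, B2->T, B5->T; outcomes B1=T, B2=T, B5=T
input #4, n=8, r=3, v=4: events B1->F, B4->E, B3->T, B5->F; outcomes B1=F, B3=T, B4=E, B5=F
input #5, n=3, r=3, v=7: events B1->T, B2->T, B5->T; outcomes B1=T, B2=T, B5=T
input #6, n=4, r=5, v=3: events B1->T, B2->T, B5->F; outcomes B1=T, B2=T, B5=F
input #7, n=6, r=4, v=4: events B1->F, B4->S, B3->T, B5->F; outcomes B1=F, B3=T, B4=S, B5=F
input #8, n=4, r=5, v=4: events B1->F, B4->E, B3->T, B5->F; outcomes B1=F, B3=T, B4=E, B5=F
union over all inputs: B1=T, B1=F, B2=T, B3=T, B4=S, B4=E, B5=T, B5=F (8 outcomes)
size 1 is not enough: best union over all size-1 subsets is 4/8
size 2 is not enough: best union over all size-2 subsets is 7/8
size 3: inputs {1, 4, 7} cover all 8 outcomes, and no lexicographically smaller subset of this size does

Answer: 1, 4, 7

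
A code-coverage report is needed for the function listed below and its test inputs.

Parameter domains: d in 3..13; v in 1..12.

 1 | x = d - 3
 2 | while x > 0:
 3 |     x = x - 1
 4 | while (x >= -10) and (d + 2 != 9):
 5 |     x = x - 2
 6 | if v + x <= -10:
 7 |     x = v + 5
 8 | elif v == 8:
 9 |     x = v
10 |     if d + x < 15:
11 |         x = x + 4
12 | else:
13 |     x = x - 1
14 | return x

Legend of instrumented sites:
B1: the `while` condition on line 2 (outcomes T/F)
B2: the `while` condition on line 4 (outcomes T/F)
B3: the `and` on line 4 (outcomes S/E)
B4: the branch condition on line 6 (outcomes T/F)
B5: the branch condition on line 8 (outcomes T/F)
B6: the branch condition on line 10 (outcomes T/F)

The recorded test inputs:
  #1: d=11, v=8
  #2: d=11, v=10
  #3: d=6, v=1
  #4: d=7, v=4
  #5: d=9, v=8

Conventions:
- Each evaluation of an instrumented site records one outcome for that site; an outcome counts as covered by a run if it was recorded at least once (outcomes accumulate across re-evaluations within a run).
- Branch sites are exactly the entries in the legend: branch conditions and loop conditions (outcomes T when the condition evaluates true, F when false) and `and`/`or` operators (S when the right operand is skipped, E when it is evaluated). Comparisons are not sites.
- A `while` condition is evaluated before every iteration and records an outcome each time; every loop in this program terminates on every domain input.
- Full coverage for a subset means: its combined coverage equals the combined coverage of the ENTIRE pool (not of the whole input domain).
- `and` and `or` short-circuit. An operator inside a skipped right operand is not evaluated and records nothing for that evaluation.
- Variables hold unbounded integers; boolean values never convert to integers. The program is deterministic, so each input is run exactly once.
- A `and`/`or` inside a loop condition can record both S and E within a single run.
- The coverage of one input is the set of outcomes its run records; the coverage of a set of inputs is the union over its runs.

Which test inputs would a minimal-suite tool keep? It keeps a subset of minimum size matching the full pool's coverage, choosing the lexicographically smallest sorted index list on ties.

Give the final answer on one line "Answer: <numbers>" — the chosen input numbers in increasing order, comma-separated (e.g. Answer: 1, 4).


input #1, d=11, v=8: outcomes B1=T, B1=F, B2=T, B2=F, B3=S, B3=E, B4=F, B5=T, B6=F
input #2, d=11, v=10: outcomes B1=T, B1=F, B2=T, B2=F, B3=S, B3=E, B4=F, B5=F
input #3, d=6, v=1: outcomes B1=T, B1=F, B2=T, B2=F, B3=S, B3=E, B4=T
input #4, d=7, v=4: outcomes B1=T, B1=F, B2=F, B3=E, B4=F, B5=F
input #5, d=9, v=8: outcomes B1=T, B1=F, B2=T, B2=F, B3=S, B3=E, B4=F, B5=T, B6=F
the full pool covers 11 outcomes: B1=T, B1=F, B2=T, B2=F, B3=S, B3=E, B4=T, B4=F, B5=T, B5=F, B6=F
checked all size-1 subsets: none covers 11 outcomes (max 9/11)
checked all size-2 subsets: none covers 11 outcomes (max 10/11)
inputs {1, 2, 3} (size 3) cover everything; no size-3 subset with a lexicographically smaller index list covers all 11
Answer: 1, 2, 3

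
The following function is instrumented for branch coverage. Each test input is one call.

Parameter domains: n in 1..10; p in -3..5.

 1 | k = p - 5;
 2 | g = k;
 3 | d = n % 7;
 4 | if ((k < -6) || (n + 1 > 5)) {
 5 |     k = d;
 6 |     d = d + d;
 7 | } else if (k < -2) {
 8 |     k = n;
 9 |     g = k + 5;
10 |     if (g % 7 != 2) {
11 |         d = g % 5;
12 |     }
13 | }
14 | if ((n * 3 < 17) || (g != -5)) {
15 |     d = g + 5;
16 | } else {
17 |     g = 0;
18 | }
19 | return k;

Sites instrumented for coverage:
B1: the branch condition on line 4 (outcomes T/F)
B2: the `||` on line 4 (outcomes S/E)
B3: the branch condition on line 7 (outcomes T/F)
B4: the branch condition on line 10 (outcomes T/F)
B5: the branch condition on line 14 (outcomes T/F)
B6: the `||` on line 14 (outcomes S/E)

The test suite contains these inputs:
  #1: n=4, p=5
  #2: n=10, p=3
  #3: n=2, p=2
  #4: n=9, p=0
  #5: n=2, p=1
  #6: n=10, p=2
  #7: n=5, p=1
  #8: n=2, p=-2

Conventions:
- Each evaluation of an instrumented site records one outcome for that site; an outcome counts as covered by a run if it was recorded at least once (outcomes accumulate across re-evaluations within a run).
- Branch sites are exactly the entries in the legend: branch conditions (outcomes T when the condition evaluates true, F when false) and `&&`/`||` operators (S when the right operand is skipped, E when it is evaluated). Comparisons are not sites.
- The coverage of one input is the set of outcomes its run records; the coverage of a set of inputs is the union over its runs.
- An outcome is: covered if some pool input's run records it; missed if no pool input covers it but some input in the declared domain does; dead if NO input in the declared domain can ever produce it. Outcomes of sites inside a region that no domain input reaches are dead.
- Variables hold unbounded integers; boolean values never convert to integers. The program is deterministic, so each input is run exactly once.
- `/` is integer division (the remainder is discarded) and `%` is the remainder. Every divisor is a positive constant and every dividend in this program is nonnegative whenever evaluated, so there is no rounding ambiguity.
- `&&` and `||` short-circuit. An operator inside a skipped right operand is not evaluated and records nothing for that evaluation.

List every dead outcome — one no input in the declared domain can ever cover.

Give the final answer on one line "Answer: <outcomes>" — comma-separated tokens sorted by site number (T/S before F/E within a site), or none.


sweeping the full domain (90 inputs) for each outcome:
  reachable outcomes have witnesses, e.g. B1=T (e.g. n=1, p=-3), B1=F (e.g. n=1, p=-1), B2=S (e.g. n=1, p=-3), B2=E (e.g. n=1, p=-1)
Answer: none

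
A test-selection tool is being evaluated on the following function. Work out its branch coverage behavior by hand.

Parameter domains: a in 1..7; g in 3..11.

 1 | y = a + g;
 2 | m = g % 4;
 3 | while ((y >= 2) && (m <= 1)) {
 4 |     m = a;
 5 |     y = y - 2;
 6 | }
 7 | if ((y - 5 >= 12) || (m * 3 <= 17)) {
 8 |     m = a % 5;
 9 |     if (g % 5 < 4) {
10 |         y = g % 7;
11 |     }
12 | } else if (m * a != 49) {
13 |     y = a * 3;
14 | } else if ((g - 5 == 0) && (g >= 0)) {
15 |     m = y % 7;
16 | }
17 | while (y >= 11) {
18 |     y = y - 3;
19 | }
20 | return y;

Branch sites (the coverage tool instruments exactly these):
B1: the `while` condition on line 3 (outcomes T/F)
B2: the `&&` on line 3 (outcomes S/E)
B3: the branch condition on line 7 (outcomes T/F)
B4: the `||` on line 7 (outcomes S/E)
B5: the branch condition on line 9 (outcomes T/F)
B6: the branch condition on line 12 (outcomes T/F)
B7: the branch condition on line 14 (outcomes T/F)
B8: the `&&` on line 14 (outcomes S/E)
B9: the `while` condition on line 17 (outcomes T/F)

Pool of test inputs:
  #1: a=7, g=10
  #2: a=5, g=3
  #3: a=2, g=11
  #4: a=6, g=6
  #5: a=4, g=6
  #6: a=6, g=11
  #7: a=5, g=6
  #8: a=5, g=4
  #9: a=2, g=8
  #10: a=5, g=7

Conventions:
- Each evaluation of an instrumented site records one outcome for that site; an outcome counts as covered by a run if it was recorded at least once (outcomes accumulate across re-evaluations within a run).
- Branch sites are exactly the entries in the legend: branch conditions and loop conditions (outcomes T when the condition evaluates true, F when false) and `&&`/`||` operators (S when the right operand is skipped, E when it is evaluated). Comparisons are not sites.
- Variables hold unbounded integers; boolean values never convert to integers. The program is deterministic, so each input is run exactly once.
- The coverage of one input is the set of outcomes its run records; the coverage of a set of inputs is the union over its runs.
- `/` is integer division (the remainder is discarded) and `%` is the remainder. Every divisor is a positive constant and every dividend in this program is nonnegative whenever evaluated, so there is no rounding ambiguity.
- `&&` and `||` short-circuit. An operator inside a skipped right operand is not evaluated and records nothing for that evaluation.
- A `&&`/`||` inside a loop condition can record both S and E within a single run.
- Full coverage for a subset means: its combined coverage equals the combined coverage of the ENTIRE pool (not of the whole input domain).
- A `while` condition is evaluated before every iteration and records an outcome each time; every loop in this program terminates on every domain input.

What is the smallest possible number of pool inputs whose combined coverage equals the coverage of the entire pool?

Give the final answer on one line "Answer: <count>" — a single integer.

#1 (a=7, g=10) -> covered: B1=F, B2=E, B3=T, B4=S, B5=T, B9=F
#2 (a=5, g=3) -> covered: B1=F, B2=E, B3=T, B4=E, B5=T, B9=F
#3 (a=2, g=11) -> covered: B1=F, B2=E, B3=T, B4=E, B5=T, B9=F
#4 (a=6, g=6) -> covered: B1=F, B2=E, B3=T, B4=E, B5=T, B9=F
#5 (a=4, g=6) -> covered: B1=F, B2=E, B3=T, B4=E, B5=T, B9=F
#6 (a=6, g=11) -> covered: B1=F, B2=E, B3=T, B4=S, B5=T, B9=F
#7 (a=5, g=6) -> covered: B1=F, B2=E, B3=T, B4=E, B5=T, B9=F
#8 (a=5, g=4) -> covered: B1=T, B1=F, B2=E, B3=T, B4=E, B5=F, B9=F
#9 (a=2, g=8) -> covered: B1=T, B1=F, B2=E, B3=T, B4=E, B5=T, B9=F
#10 (a=5, g=7) -> covered: B1=F, B2=E, B3=T, B4=E, B5=T, B9=F
together the pool reaches 9 outcomes: B1=T, B1=F, B2=E, B3=T, B4=S, B4=E, B5=T, B5=F, B9=F
no size-1 subset reaches all 9 outcomes (best union: 7/9)
size 2: inputs {1, 8} cover all 9 outcomes, and no lexicographically smaller subset of this size does

Answer: 2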